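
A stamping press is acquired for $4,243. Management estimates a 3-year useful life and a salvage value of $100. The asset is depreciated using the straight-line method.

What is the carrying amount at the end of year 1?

$2,862

Depreciable base = $4,243 − $100 = $4,143.
Annual expense = $4,143 / 3 = $1,381.
End of year 1: book value $2,862.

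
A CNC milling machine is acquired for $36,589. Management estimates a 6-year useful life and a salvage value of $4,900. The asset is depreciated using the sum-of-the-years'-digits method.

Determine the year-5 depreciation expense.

$3,018

Depreciable base = $36,589 − $4,900 = $31,689.
Sum of the years' digits = 6+5+4+3+2+1 = 21.
Year 1: $31,689 × 6/21 = $9,054. Book value $27,535.
Year 2: $31,689 × 5/21 = $7,545. Book value $19,990.
Year 3: $31,689 × 4/21 = $6,036. Book value $13,954.
Year 4: $31,689 × 3/21 = $4,527. Book value $9,427.
Year 5: $31,689 × 2/21 = $3,018. Book value $6,409.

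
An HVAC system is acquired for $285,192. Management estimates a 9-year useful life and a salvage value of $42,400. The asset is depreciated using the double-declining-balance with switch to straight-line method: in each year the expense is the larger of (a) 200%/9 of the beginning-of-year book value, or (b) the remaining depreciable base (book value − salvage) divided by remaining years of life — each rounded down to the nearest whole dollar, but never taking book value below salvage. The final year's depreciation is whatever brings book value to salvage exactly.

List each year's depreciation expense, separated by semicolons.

Depreciable base = $285,192 − $42,400 = $242,792.
Year 1: DB = ⌊$285,192 × 200%/9⌋ = $63,376; SL = ⌊$242,792/9⌋ = $26,976 → take DB $63,376. Book value $221,816.
Year 2: DB = ⌊$221,816 × 200%/9⌋ = $49,292; SL = ⌊$179,416/8⌋ = $22,427 → take DB $49,292. Book value $172,524.
Year 3: DB = ⌊$172,524 × 200%/9⌋ = $38,338; SL = ⌊$130,124/7⌋ = $18,589 → take DB $38,338. Book value $134,186.
Year 4: DB = ⌊$134,186 × 200%/9⌋ = $29,819; SL = ⌊$91,786/6⌋ = $15,297 → take DB $29,819. Book value $104,367.
Year 5: DB = ⌊$104,367 × 200%/9⌋ = $23,192; SL = ⌊$61,967/5⌋ = $12,393 → take DB $23,192. Book value $81,175.
Year 6: DB = ⌊$81,175 × 200%/9⌋ = $18,038; SL = ⌊$38,775/4⌋ = $9,693 → take DB $18,038. Book value $63,137.
Year 7: DB = ⌊$63,137 × 200%/9⌋ = $14,030; SL = ⌊$20,737/3⌋ = $6,912 → take DB $14,030. Book value $49,107.
Year 8: DB = ⌊$49,107 × 200%/9⌋ = $10,912; SL = ⌊$6,707/2⌋ = $3,353 → take DB $10,912, capped at $6,707. Book value $42,400.
Year 9 (final): $42,400 − $42,400 = $0. Book value $42,400.

$63,376; $49,292; $38,338; $29,819; $23,192; $18,038; $14,030; $6,707; $0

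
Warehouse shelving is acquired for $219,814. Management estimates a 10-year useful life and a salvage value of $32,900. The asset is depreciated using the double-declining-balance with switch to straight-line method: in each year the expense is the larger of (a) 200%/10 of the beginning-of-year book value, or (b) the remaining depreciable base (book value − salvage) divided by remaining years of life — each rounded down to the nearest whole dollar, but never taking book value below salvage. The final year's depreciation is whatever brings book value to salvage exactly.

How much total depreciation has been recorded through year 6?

$162,190

Depreciable base = $219,814 − $32,900 = $186,914.
Year 1: DB = ⌊$219,814 × 200%/10⌋ = $43,962; SL = ⌊$186,914/10⌋ = $18,691 → take DB $43,962. Book value $175,852.
Year 2: DB = ⌊$175,852 × 200%/10⌋ = $35,170; SL = ⌊$142,952/9⌋ = $15,883 → take DB $35,170. Book value $140,682.
Year 3: DB = ⌊$140,682 × 200%/10⌋ = $28,136; SL = ⌊$107,782/8⌋ = $13,472 → take DB $28,136. Book value $112,546.
Year 4: DB = ⌊$112,546 × 200%/10⌋ = $22,509; SL = ⌊$79,646/7⌋ = $11,378 → take DB $22,509. Book value $90,037.
Year 5: DB = ⌊$90,037 × 200%/10⌋ = $18,007; SL = ⌊$57,137/6⌋ = $9,522 → take DB $18,007. Book value $72,030.
Year 6: DB = ⌊$72,030 × 200%/10⌋ = $14,406; SL = ⌊$39,130/5⌋ = $7,826 → take DB $14,406. Book value $57,624.
Accumulated through year 6 = $219,814 − $57,624 = $162,190.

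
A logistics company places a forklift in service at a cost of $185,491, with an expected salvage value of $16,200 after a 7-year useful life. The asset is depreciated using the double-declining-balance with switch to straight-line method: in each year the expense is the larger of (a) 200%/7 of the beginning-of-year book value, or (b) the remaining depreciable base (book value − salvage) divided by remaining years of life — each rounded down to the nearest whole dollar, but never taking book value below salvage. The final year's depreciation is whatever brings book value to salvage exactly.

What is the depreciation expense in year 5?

$13,796

Depreciable base = $185,491 − $16,200 = $169,291.
Year 1: DB = ⌊$185,491 × 200%/7⌋ = $52,997; SL = ⌊$169,291/7⌋ = $24,184 → take DB $52,997. Book value $132,494.
Year 2: DB = ⌊$132,494 × 200%/7⌋ = $37,855; SL = ⌊$116,294/6⌋ = $19,382 → take DB $37,855. Book value $94,639.
Year 3: DB = ⌊$94,639 × 200%/7⌋ = $27,039; SL = ⌊$78,439/5⌋ = $15,687 → take DB $27,039. Book value $67,600.
Year 4: DB = ⌊$67,600 × 200%/7⌋ = $19,314; SL = ⌊$51,400/4⌋ = $12,850 → take DB $19,314. Book value $48,286.
Year 5: DB = ⌊$48,286 × 200%/7⌋ = $13,796; SL = ⌊$32,086/3⌋ = $10,695 → take DB $13,796. Book value $34,490.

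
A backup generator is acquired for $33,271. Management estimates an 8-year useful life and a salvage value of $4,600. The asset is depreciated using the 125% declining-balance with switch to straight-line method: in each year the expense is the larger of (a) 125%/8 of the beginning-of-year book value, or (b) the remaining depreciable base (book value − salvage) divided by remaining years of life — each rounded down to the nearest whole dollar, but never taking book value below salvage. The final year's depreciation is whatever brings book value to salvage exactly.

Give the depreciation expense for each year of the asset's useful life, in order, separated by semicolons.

$5,198; $4,386; $3,701; $3,122; $3,066; $3,066; $3,066; $3,066

Depreciable base = $33,271 − $4,600 = $28,671.
Year 1: DB = ⌊$33,271 × 125%/8⌋ = $5,198; SL = ⌊$28,671/8⌋ = $3,583 → take DB $5,198. Book value $28,073.
Year 2: DB = ⌊$28,073 × 125%/8⌋ = $4,386; SL = ⌊$23,473/7⌋ = $3,353 → take DB $4,386. Book value $23,687.
Year 3: DB = ⌊$23,687 × 125%/8⌋ = $3,701; SL = ⌊$19,087/6⌋ = $3,181 → take DB $3,701. Book value $19,986.
Year 4: DB = ⌊$19,986 × 125%/8⌋ = $3,122; SL = ⌊$15,386/5⌋ = $3,077 → take DB $3,122. Book value $16,864.
Year 5: DB = ⌊$16,864 × 125%/8⌋ = $2,635; SL = ⌊$12,264/4⌋ = $3,066 → take SL $3,066. Book value $13,798.
Year 6: DB = ⌊$13,798 × 125%/8⌋ = $2,155; SL = ⌊$9,198/3⌋ = $3,066 → take SL $3,066. Book value $10,732.
Year 7: DB = ⌊$10,732 × 125%/8⌋ = $1,676; SL = ⌊$6,132/2⌋ = $3,066 → take SL $3,066. Book value $7,666.
Year 8 (final): $7,666 − $4,600 = $3,066. Book value $4,600.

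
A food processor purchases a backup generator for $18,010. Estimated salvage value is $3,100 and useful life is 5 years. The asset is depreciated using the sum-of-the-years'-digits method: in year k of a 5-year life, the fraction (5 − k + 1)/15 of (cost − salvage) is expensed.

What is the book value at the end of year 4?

$4,094

Depreciable base = $18,010 − $3,100 = $14,910.
Sum of the years' digits = 5+4+3+2+1 = 15.
Year 1: $14,910 × 5/15 = $4,970. Book value $13,040.
Year 2: $14,910 × 4/15 = $3,976. Book value $9,064.
Year 3: $14,910 × 3/15 = $2,982. Book value $6,082.
Year 4: $14,910 × 2/15 = $1,988. Book value $4,094.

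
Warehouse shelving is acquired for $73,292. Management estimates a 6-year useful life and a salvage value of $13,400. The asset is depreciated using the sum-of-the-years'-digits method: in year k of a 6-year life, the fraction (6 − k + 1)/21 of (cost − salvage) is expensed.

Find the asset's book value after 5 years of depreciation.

Depreciable base = $73,292 − $13,400 = $59,892.
Sum of the years' digits = 6+5+4+3+2+1 = 21.
Year 1: $59,892 × 6/21 = $17,112. Book value $56,180.
Year 2: $59,892 × 5/21 = $14,260. Book value $41,920.
Year 3: $59,892 × 4/21 = $11,408. Book value $30,512.
Year 4: $59,892 × 3/21 = $8,556. Book value $21,956.
Year 5: $59,892 × 2/21 = $5,704. Book value $16,252.

$16,252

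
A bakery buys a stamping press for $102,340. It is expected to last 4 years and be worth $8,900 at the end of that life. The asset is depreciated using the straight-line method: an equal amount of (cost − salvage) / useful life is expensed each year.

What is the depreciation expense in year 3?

Depreciable base = $102,340 − $8,900 = $93,440.
Annual expense = $93,440 / 4 = $23,360.

$23,360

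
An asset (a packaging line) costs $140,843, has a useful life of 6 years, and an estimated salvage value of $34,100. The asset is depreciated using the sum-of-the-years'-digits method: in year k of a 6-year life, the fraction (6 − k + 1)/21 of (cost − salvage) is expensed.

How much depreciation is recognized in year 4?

$15,249

Depreciable base = $140,843 − $34,100 = $106,743.
Sum of the years' digits = 6+5+4+3+2+1 = 21.
Year 1: $106,743 × 6/21 = $30,498. Book value $110,345.
Year 2: $106,743 × 5/21 = $25,415. Book value $84,930.
Year 3: $106,743 × 4/21 = $20,332. Book value $64,598.
Year 4: $106,743 × 3/21 = $15,249. Book value $49,349.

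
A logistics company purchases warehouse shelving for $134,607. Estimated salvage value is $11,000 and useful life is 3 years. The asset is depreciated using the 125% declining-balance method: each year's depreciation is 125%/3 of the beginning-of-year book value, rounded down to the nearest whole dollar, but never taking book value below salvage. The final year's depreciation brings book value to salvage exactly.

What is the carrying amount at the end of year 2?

$45,804

Depreciable base = $134,607 − $11,000 = $123,607.
Year 1: ⌊$134,607 × 125%/3⌋ = $56,086. Book value $78,521.
Year 2: ⌊$78,521 × 125%/3⌋ = $32,717. Book value $45,804.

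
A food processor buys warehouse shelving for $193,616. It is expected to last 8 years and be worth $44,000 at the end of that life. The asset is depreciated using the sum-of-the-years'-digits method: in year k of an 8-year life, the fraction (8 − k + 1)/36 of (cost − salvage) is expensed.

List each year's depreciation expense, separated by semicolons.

$33,248; $29,092; $24,936; $20,780; $16,624; $12,468; $8,312; $4,156

Depreciable base = $193,616 − $44,000 = $149,616.
Sum of the years' digits = 8+7+6+5+4+3+2+1 = 36.
Year 1: $149,616 × 8/36 = $33,248. Book value $160,368.
Year 2: $149,616 × 7/36 = $29,092. Book value $131,276.
Year 3: $149,616 × 6/36 = $24,936. Book value $106,340.
Year 4: $149,616 × 5/36 = $20,780. Book value $85,560.
Year 5: $149,616 × 4/36 = $16,624. Book value $68,936.
Year 6: $149,616 × 3/36 = $12,468. Book value $56,468.
Year 7: $149,616 × 2/36 = $8,312. Book value $48,156.
Year 8: $149,616 × 1/36 = $4,156. Book value $44,000.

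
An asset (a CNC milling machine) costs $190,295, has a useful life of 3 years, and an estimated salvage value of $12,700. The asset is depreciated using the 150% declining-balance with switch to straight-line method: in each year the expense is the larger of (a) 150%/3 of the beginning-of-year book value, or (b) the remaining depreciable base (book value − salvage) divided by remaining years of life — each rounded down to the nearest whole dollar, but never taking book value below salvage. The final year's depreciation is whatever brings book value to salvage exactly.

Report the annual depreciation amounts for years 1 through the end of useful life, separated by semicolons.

$95,147; $47,574; $34,874

Depreciable base = $190,295 − $12,700 = $177,595.
Year 1: DB = ⌊$190,295 × 150%/3⌋ = $95,147; SL = ⌊$177,595/3⌋ = $59,198 → take DB $95,147. Book value $95,148.
Year 2: DB = ⌊$95,148 × 150%/3⌋ = $47,574; SL = ⌊$82,448/2⌋ = $41,224 → take DB $47,574. Book value $47,574.
Year 3 (final): $47,574 − $12,700 = $34,874. Book value $12,700.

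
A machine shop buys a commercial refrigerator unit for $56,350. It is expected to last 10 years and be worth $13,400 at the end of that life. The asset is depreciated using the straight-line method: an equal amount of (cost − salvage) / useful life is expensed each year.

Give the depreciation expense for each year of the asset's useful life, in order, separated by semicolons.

$4,295; $4,295; $4,295; $4,295; $4,295; $4,295; $4,295; $4,295; $4,295; $4,295

Depreciable base = $56,350 − $13,400 = $42,950.
Annual expense = $42,950 / 10 = $4,295.
End of year 1: book value $52,055.
End of year 2: book value $47,760.
End of year 3: book value $43,465.
End of year 4: book value $39,170.
End of year 5: book value $34,875.
End of year 6: book value $30,580.
End of year 7: book value $26,285.
End of year 8: book value $21,990.
End of year 9: book value $17,695.
End of year 10: book value $13,400.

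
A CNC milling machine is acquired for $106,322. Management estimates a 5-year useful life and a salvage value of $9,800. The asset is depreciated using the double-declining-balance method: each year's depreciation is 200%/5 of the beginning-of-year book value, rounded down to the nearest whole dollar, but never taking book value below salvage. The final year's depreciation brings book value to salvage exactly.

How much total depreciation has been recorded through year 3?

Depreciable base = $106,322 − $9,800 = $96,522.
Year 1: ⌊$106,322 × 200%/5⌋ = $42,528. Book value $63,794.
Year 2: ⌊$63,794 × 200%/5⌋ = $25,517. Book value $38,277.
Year 3: ⌊$38,277 × 200%/5⌋ = $15,310. Book value $22,967.
Accumulated through year 3 = $106,322 − $22,967 = $83,355.

$83,355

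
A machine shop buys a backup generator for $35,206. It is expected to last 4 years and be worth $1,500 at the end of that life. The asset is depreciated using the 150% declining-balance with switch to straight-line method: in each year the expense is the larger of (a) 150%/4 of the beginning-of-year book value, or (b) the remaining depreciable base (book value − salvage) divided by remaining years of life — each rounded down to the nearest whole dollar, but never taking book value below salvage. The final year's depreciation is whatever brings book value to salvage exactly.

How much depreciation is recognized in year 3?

Depreciable base = $35,206 − $1,500 = $33,706.
Year 1: DB = ⌊$35,206 × 150%/4⌋ = $13,202; SL = ⌊$33,706/4⌋ = $8,426 → take DB $13,202. Book value $22,004.
Year 2: DB = ⌊$22,004 × 150%/4⌋ = $8,251; SL = ⌊$20,504/3⌋ = $6,834 → take DB $8,251. Book value $13,753.
Year 3: DB = ⌊$13,753 × 150%/4⌋ = $5,157; SL = ⌊$12,253/2⌋ = $6,126 → take SL $6,126. Book value $7,627.

$6,126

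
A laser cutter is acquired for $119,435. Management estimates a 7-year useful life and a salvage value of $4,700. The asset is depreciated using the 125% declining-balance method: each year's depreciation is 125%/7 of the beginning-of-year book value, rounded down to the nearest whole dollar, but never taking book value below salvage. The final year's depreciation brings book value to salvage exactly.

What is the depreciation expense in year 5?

Depreciable base = $119,435 − $4,700 = $114,735.
Year 1: ⌊$119,435 × 125%/7⌋ = $21,327. Book value $98,108.
Year 2: ⌊$98,108 × 125%/7⌋ = $17,519. Book value $80,589.
Year 3: ⌊$80,589 × 125%/7⌋ = $14,390. Book value $66,199.
Year 4: ⌊$66,199 × 125%/7⌋ = $11,821. Book value $54,378.
Year 5: ⌊$54,378 × 125%/7⌋ = $9,710. Book value $44,668.

$9,710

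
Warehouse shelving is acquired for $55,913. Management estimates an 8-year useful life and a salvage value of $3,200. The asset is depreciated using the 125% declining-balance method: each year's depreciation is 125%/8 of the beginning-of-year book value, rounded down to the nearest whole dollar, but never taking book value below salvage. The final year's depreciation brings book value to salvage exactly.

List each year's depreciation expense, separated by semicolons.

$8,736; $7,371; $6,219; $5,247; $4,428; $3,736; $3,152; $13,824

Depreciable base = $55,913 − $3,200 = $52,713.
Year 1: ⌊$55,913 × 125%/8⌋ = $8,736. Book value $47,177.
Year 2: ⌊$47,177 × 125%/8⌋ = $7,371. Book value $39,806.
Year 3: ⌊$39,806 × 125%/8⌋ = $6,219. Book value $33,587.
Year 4: ⌊$33,587 × 125%/8⌋ = $5,247. Book value $28,340.
Year 5: ⌊$28,340 × 125%/8⌋ = $4,428. Book value $23,912.
Year 6: ⌊$23,912 × 125%/8⌋ = $3,736. Book value $20,176.
Year 7: ⌊$20,176 × 125%/8⌋ = $3,152. Book value $17,024.
Year 8 (final): $17,024 − $3,200 = $13,824. Book value $3,200.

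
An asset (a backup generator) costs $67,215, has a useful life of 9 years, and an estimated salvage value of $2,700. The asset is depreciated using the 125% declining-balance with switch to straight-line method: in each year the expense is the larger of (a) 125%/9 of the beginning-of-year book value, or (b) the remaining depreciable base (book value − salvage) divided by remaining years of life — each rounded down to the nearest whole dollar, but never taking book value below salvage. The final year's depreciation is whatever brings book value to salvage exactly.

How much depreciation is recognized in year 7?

Depreciable base = $67,215 − $2,700 = $64,515.
Year 1: DB = ⌊$67,215 × 125%/9⌋ = $9,335; SL = ⌊$64,515/9⌋ = $7,168 → take DB $9,335. Book value $57,880.
Year 2: DB = ⌊$57,880 × 125%/9⌋ = $8,038; SL = ⌊$55,180/8⌋ = $6,897 → take DB $8,038. Book value $49,842.
Year 3: DB = ⌊$49,842 × 125%/9⌋ = $6,922; SL = ⌊$47,142/7⌋ = $6,734 → take DB $6,922. Book value $42,920.
Year 4: DB = ⌊$42,920 × 125%/9⌋ = $5,961; SL = ⌊$40,220/6⌋ = $6,703 → take SL $6,703. Book value $36,217.
Year 5: DB = ⌊$36,217 × 125%/9⌋ = $5,030; SL = ⌊$33,517/5⌋ = $6,703 → take SL $6,703. Book value $29,514.
Year 6: DB = ⌊$29,514 × 125%/9⌋ = $4,099; SL = ⌊$26,814/4⌋ = $6,703 → take SL $6,703. Book value $22,811.
Year 7: DB = ⌊$22,811 × 125%/9⌋ = $3,168; SL = ⌊$20,111/3⌋ = $6,703 → take SL $6,703. Book value $16,108.

$6,703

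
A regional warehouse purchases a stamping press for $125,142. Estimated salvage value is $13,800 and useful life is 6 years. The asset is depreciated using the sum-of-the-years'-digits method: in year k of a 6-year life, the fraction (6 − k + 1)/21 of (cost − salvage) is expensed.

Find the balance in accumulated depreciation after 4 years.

Depreciable base = $125,142 − $13,800 = $111,342.
Sum of the years' digits = 6+5+4+3+2+1 = 21.
Year 1: $111,342 × 6/21 = $31,812. Book value $93,330.
Year 2: $111,342 × 5/21 = $26,510. Book value $66,820.
Year 3: $111,342 × 4/21 = $21,208. Book value $45,612.
Year 4: $111,342 × 3/21 = $15,906. Book value $29,706.
Accumulated through year 4 = $125,142 − $29,706 = $95,436.

$95,436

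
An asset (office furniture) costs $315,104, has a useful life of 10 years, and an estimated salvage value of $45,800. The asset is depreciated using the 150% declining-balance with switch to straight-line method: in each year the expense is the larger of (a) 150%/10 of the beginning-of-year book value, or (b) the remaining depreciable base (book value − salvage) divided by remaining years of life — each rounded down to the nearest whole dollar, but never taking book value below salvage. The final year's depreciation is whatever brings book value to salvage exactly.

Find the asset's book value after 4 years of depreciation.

$164,488

Depreciable base = $315,104 − $45,800 = $269,304.
Year 1: DB = ⌊$315,104 × 150%/10⌋ = $47,265; SL = ⌊$269,304/10⌋ = $26,930 → take DB $47,265. Book value $267,839.
Year 2: DB = ⌊$267,839 × 150%/10⌋ = $40,175; SL = ⌊$222,039/9⌋ = $24,671 → take DB $40,175. Book value $227,664.
Year 3: DB = ⌊$227,664 × 150%/10⌋ = $34,149; SL = ⌊$181,864/8⌋ = $22,733 → take DB $34,149. Book value $193,515.
Year 4: DB = ⌊$193,515 × 150%/10⌋ = $29,027; SL = ⌊$147,715/7⌋ = $21,102 → take DB $29,027. Book value $164,488.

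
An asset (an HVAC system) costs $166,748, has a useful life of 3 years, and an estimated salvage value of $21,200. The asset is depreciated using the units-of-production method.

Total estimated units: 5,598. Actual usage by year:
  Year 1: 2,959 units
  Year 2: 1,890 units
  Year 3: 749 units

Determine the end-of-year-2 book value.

$40,674

Depreciable base = $166,748 − $21,200 = $145,548.
Rate = $145,548 / 5,598 units = $26 per unit.
Year 1: 2,959 × $26 = $76,934. Book value $89,814.
Year 2: 1,890 × $26 = $49,140. Book value $40,674.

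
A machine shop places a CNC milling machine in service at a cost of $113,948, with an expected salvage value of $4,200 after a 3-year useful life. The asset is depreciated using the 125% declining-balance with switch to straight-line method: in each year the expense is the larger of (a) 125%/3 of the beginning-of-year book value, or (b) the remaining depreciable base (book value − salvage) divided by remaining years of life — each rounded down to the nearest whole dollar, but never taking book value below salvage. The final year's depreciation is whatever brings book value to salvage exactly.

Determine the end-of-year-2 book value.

Depreciable base = $113,948 − $4,200 = $109,748.
Year 1: DB = ⌊$113,948 × 125%/3⌋ = $47,478; SL = ⌊$109,748/3⌋ = $36,582 → take DB $47,478. Book value $66,470.
Year 2: DB = ⌊$66,470 × 125%/3⌋ = $27,695; SL = ⌊$62,270/2⌋ = $31,135 → take SL $31,135. Book value $35,335.

$35,335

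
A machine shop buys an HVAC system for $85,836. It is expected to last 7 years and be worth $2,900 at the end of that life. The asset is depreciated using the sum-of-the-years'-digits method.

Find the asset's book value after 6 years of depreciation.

Depreciable base = $85,836 − $2,900 = $82,936.
Sum of the years' digits = 7+6+5+4+3+2+1 = 28.
Year 1: $82,936 × 7/28 = $20,734. Book value $65,102.
Year 2: $82,936 × 6/28 = $17,772. Book value $47,330.
Year 3: $82,936 × 5/28 = $14,810. Book value $32,520.
Year 4: $82,936 × 4/28 = $11,848. Book value $20,672.
Year 5: $82,936 × 3/28 = $8,886. Book value $11,786.
Year 6: $82,936 × 2/28 = $5,924. Book value $5,862.

$5,862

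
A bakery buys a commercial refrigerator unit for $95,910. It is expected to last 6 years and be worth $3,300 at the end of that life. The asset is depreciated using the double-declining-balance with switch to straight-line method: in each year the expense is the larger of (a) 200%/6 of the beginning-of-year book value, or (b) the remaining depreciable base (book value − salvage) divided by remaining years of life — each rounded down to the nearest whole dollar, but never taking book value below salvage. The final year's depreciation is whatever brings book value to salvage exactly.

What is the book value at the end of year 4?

$18,946

Depreciable base = $95,910 − $3,300 = $92,610.
Year 1: DB = ⌊$95,910 × 200%/6⌋ = $31,970; SL = ⌊$92,610/6⌋ = $15,435 → take DB $31,970. Book value $63,940.
Year 2: DB = ⌊$63,940 × 200%/6⌋ = $21,313; SL = ⌊$60,640/5⌋ = $12,128 → take DB $21,313. Book value $42,627.
Year 3: DB = ⌊$42,627 × 200%/6⌋ = $14,209; SL = ⌊$39,327/4⌋ = $9,831 → take DB $14,209. Book value $28,418.
Year 4: DB = ⌊$28,418 × 200%/6⌋ = $9,472; SL = ⌊$25,118/3⌋ = $8,372 → take DB $9,472. Book value $18,946.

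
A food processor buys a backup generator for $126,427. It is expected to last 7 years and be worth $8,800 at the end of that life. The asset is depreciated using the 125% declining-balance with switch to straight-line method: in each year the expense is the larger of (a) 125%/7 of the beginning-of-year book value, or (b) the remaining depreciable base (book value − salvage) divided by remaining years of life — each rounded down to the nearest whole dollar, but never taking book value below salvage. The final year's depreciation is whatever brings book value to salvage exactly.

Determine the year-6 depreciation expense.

$15,302

Depreciable base = $126,427 − $8,800 = $117,627.
Year 1: DB = ⌊$126,427 × 125%/7⌋ = $22,576; SL = ⌊$117,627/7⌋ = $16,803 → take DB $22,576. Book value $103,851.
Year 2: DB = ⌊$103,851 × 125%/7⌋ = $18,544; SL = ⌊$95,051/6⌋ = $15,841 → take DB $18,544. Book value $85,307.
Year 3: DB = ⌊$85,307 × 125%/7⌋ = $15,233; SL = ⌊$76,507/5⌋ = $15,301 → take SL $15,301. Book value $70,006.
Year 4: DB = ⌊$70,006 × 125%/7⌋ = $12,501; SL = ⌊$61,206/4⌋ = $15,301 → take SL $15,301. Book value $54,705.
Year 5: DB = ⌊$54,705 × 125%/7⌋ = $9,768; SL = ⌊$45,905/3⌋ = $15,301 → take SL $15,301. Book value $39,404.
Year 6: DB = ⌊$39,404 × 125%/7⌋ = $7,036; SL = ⌊$30,604/2⌋ = $15,302 → take SL $15,302. Book value $24,102.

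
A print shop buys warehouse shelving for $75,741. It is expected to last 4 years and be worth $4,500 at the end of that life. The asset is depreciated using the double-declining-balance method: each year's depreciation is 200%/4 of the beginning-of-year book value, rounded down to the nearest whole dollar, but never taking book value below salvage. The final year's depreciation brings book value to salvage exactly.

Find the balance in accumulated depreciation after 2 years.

Depreciable base = $75,741 − $4,500 = $71,241.
Year 1: ⌊$75,741 × 200%/4⌋ = $37,870. Book value $37,871.
Year 2: ⌊$37,871 × 200%/4⌋ = $18,935. Book value $18,936.
Accumulated through year 2 = $75,741 − $18,936 = $56,805.

$56,805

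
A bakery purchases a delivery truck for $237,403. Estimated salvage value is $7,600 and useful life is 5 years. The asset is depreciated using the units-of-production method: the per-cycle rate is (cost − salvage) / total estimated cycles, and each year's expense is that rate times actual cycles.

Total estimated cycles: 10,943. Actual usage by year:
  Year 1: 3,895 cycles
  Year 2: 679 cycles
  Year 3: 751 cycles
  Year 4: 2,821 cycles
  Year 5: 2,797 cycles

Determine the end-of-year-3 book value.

$125,578

Depreciable base = $237,403 − $7,600 = $229,803.
Rate = $229,803 / 10,943 cycles = $21 per cycle.
Year 1: 3,895 × $21 = $81,795. Book value $155,608.
Year 2: 679 × $21 = $14,259. Book value $141,349.
Year 3: 751 × $21 = $15,771. Book value $125,578.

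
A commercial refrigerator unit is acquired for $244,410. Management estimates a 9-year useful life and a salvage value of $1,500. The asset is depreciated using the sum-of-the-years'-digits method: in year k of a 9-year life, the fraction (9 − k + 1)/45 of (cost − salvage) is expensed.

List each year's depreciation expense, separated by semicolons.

$48,582; $43,184; $37,786; $32,388; $26,990; $21,592; $16,194; $10,796; $5,398

Depreciable base = $244,410 − $1,500 = $242,910.
Sum of the years' digits = 9+8+7+6+5+4+3+2+1 = 45.
Year 1: $242,910 × 9/45 = $48,582. Book value $195,828.
Year 2: $242,910 × 8/45 = $43,184. Book value $152,644.
Year 3: $242,910 × 7/45 = $37,786. Book value $114,858.
Year 4: $242,910 × 6/45 = $32,388. Book value $82,470.
Year 5: $242,910 × 5/45 = $26,990. Book value $55,480.
Year 6: $242,910 × 4/45 = $21,592. Book value $33,888.
Year 7: $242,910 × 3/45 = $16,194. Book value $17,694.
Year 8: $242,910 × 2/45 = $10,796. Book value $6,898.
Year 9: $242,910 × 1/45 = $5,398. Book value $1,500.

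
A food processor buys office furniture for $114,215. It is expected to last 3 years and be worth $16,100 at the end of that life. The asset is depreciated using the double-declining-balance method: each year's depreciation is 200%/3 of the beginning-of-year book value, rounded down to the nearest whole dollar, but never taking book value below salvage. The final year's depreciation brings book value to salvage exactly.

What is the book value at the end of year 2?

$16,100

Depreciable base = $114,215 − $16,100 = $98,115.
Year 1: ⌊$114,215 × 200%/3⌋ = $76,143. Book value $38,072.
Year 2: ⌊$38,072 × 200%/3⌋ = $25,381, capped at $21,972. Book value $16,100.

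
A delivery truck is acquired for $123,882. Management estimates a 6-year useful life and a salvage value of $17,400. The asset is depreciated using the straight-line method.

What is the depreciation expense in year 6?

Depreciable base = $123,882 − $17,400 = $106,482.
Annual expense = $106,482 / 6 = $17,747.

$17,747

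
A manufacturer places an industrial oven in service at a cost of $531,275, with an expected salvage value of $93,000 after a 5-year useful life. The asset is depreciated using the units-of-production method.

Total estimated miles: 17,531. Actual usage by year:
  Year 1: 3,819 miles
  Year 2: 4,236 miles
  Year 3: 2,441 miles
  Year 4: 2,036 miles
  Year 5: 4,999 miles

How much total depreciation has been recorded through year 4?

Depreciable base = $531,275 − $93,000 = $438,275.
Rate = $438,275 / 17,531 miles = $25 per mile.
Year 1: 3,819 × $25 = $95,475. Book value $435,800.
Year 2: 4,236 × $25 = $105,900. Book value $329,900.
Year 3: 2,441 × $25 = $61,025. Book value $268,875.
Year 4: 2,036 × $25 = $50,900. Book value $217,975.
Accumulated through year 4 = $531,275 − $217,975 = $313,300.

$313,300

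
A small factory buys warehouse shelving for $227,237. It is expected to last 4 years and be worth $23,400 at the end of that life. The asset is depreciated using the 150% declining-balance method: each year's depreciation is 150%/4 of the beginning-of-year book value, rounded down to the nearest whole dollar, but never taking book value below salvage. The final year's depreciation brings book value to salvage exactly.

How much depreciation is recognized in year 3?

Depreciable base = $227,237 − $23,400 = $203,837.
Year 1: ⌊$227,237 × 150%/4⌋ = $85,213. Book value $142,024.
Year 2: ⌊$142,024 × 150%/4⌋ = $53,259. Book value $88,765.
Year 3: ⌊$88,765 × 150%/4⌋ = $33,286. Book value $55,479.

$33,286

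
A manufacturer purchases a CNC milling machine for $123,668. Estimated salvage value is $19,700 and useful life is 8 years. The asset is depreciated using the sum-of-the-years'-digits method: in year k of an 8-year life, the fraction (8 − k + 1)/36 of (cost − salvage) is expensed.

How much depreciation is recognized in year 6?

$8,664

Depreciable base = $123,668 − $19,700 = $103,968.
Sum of the years' digits = 8+7+6+5+4+3+2+1 = 36.
Year 1: $103,968 × 8/36 = $23,104. Book value $100,564.
Year 2: $103,968 × 7/36 = $20,216. Book value $80,348.
Year 3: $103,968 × 6/36 = $17,328. Book value $63,020.
Year 4: $103,968 × 5/36 = $14,440. Book value $48,580.
Year 5: $103,968 × 4/36 = $11,552. Book value $37,028.
Year 6: $103,968 × 3/36 = $8,664. Book value $28,364.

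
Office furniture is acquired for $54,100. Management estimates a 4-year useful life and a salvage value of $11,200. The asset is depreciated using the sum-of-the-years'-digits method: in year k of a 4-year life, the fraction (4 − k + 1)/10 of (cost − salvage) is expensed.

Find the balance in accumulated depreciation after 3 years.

$38,610

Depreciable base = $54,100 − $11,200 = $42,900.
Sum of the years' digits = 4+3+2+1 = 10.
Year 1: $42,900 × 4/10 = $17,160. Book value $36,940.
Year 2: $42,900 × 3/10 = $12,870. Book value $24,070.
Year 3: $42,900 × 2/10 = $8,580. Book value $15,490.
Accumulated through year 3 = $54,100 − $15,490 = $38,610.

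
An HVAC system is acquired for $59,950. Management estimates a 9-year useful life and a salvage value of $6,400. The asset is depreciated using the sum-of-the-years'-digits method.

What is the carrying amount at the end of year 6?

$13,540

Depreciable base = $59,950 − $6,400 = $53,550.
Sum of the years' digits = 9+8+7+6+5+4+3+2+1 = 45.
Year 1: $53,550 × 9/45 = $10,710. Book value $49,240.
Year 2: $53,550 × 8/45 = $9,520. Book value $39,720.
Year 3: $53,550 × 7/45 = $8,330. Book value $31,390.
Year 4: $53,550 × 6/45 = $7,140. Book value $24,250.
Year 5: $53,550 × 5/45 = $5,950. Book value $18,300.
Year 6: $53,550 × 4/45 = $4,760. Book value $13,540.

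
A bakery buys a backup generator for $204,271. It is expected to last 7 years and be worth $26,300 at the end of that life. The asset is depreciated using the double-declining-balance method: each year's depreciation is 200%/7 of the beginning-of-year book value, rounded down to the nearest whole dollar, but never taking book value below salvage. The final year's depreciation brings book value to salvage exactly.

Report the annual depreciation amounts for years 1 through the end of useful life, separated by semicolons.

$58,363; $41,688; $29,777; $21,269; $15,192; $10,852; $830

Depreciable base = $204,271 − $26,300 = $177,971.
Year 1: ⌊$204,271 × 200%/7⌋ = $58,363. Book value $145,908.
Year 2: ⌊$145,908 × 200%/7⌋ = $41,688. Book value $104,220.
Year 3: ⌊$104,220 × 200%/7⌋ = $29,777. Book value $74,443.
Year 4: ⌊$74,443 × 200%/7⌋ = $21,269. Book value $53,174.
Year 5: ⌊$53,174 × 200%/7⌋ = $15,192. Book value $37,982.
Year 6: ⌊$37,982 × 200%/7⌋ = $10,852. Book value $27,130.
Year 7 (final): $27,130 − $26,300 = $830. Book value $26,300.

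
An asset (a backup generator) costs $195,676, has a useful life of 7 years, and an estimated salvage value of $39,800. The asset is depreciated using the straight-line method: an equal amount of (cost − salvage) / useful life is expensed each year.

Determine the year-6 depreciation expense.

Depreciable base = $195,676 − $39,800 = $155,876.
Annual expense = $155,876 / 7 = $22,268.

$22,268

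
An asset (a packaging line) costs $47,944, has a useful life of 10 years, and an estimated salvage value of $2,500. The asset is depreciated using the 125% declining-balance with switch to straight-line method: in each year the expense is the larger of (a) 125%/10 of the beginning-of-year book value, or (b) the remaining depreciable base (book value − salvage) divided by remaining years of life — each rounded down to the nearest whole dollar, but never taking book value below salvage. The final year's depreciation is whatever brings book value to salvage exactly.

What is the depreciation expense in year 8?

Depreciable base = $47,944 − $2,500 = $45,444.
Year 1: DB = ⌊$47,944 × 125%/10⌋ = $5,993; SL = ⌊$45,444/10⌋ = $4,544 → take DB $5,993. Book value $41,951.
Year 2: DB = ⌊$41,951 × 125%/10⌋ = $5,243; SL = ⌊$39,451/9⌋ = $4,383 → take DB $5,243. Book value $36,708.
Year 3: DB = ⌊$36,708 × 125%/10⌋ = $4,588; SL = ⌊$34,208/8⌋ = $4,276 → take DB $4,588. Book value $32,120.
Year 4: DB = ⌊$32,120 × 125%/10⌋ = $4,015; SL = ⌊$29,620/7⌋ = $4,231 → take SL $4,231. Book value $27,889.
Year 5: DB = ⌊$27,889 × 125%/10⌋ = $3,486; SL = ⌊$25,389/6⌋ = $4,231 → take SL $4,231. Book value $23,658.
Year 6: DB = ⌊$23,658 × 125%/10⌋ = $2,957; SL = ⌊$21,158/5⌋ = $4,231 → take SL $4,231. Book value $19,427.
Year 7: DB = ⌊$19,427 × 125%/10⌋ = $2,428; SL = ⌊$16,927/4⌋ = $4,231 → take SL $4,231. Book value $15,196.
Year 8: DB = ⌊$15,196 × 125%/10⌋ = $1,899; SL = ⌊$12,696/3⌋ = $4,232 → take SL $4,232. Book value $10,964.

$4,232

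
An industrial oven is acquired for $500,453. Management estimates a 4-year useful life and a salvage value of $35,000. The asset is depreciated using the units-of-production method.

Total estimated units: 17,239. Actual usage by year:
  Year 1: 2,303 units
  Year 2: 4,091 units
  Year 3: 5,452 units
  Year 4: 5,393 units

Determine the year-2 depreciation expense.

Depreciable base = $500,453 − $35,000 = $465,453.
Rate = $465,453 / 17,239 units = $27 per unit.
Year 1: 2,303 × $27 = $62,181. Book value $438,272.
Year 2: 4,091 × $27 = $110,457. Book value $327,815.

$110,457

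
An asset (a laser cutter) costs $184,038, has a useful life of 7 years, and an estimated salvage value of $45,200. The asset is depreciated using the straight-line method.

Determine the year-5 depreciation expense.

Depreciable base = $184,038 − $45,200 = $138,838.
Annual expense = $138,838 / 7 = $19,834.

$19,834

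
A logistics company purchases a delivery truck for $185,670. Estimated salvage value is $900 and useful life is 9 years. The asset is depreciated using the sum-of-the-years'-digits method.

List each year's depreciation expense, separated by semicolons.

$36,954; $32,848; $28,742; $24,636; $20,530; $16,424; $12,318; $8,212; $4,106

Depreciable base = $185,670 − $900 = $184,770.
Sum of the years' digits = 9+8+7+6+5+4+3+2+1 = 45.
Year 1: $184,770 × 9/45 = $36,954. Book value $148,716.
Year 2: $184,770 × 8/45 = $32,848. Book value $115,868.
Year 3: $184,770 × 7/45 = $28,742. Book value $87,126.
Year 4: $184,770 × 6/45 = $24,636. Book value $62,490.
Year 5: $184,770 × 5/45 = $20,530. Book value $41,960.
Year 6: $184,770 × 4/45 = $16,424. Book value $25,536.
Year 7: $184,770 × 3/45 = $12,318. Book value $13,218.
Year 8: $184,770 × 2/45 = $8,212. Book value $5,006.
Year 9: $184,770 × 1/45 = $4,106. Book value $900.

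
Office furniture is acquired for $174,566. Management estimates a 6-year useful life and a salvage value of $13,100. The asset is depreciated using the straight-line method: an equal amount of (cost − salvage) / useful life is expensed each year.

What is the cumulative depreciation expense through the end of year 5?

Depreciable base = $174,566 − $13,100 = $161,466.
Annual expense = $161,466 / 6 = $26,911.
End of year 1: book value $147,655.
End of year 2: book value $120,744.
End of year 3: book value $93,833.
End of year 4: book value $66,922.
End of year 5: book value $40,011.
Accumulated through year 5 = $174,566 − $40,011 = $134,555.

$134,555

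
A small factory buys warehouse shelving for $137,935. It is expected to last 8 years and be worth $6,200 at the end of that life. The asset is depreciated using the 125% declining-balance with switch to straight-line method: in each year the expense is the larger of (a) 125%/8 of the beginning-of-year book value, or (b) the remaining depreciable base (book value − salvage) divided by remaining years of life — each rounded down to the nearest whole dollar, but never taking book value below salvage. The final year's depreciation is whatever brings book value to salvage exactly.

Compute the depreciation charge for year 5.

$15,331

Depreciable base = $137,935 − $6,200 = $131,735.
Year 1: DB = ⌊$137,935 × 125%/8⌋ = $21,552; SL = ⌊$131,735/8⌋ = $16,466 → take DB $21,552. Book value $116,383.
Year 2: DB = ⌊$116,383 × 125%/8⌋ = $18,184; SL = ⌊$110,183/7⌋ = $15,740 → take DB $18,184. Book value $98,199.
Year 3: DB = ⌊$98,199 × 125%/8⌋ = $15,343; SL = ⌊$91,999/6⌋ = $15,333 → take DB $15,343. Book value $82,856.
Year 4: DB = ⌊$82,856 × 125%/8⌋ = $12,946; SL = ⌊$76,656/5⌋ = $15,331 → take SL $15,331. Book value $67,525.
Year 5: DB = ⌊$67,525 × 125%/8⌋ = $10,550; SL = ⌊$61,325/4⌋ = $15,331 → take SL $15,331. Book value $52,194.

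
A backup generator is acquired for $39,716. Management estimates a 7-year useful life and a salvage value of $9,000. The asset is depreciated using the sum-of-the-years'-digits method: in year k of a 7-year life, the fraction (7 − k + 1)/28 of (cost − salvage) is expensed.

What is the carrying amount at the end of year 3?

$19,970

Depreciable base = $39,716 − $9,000 = $30,716.
Sum of the years' digits = 7+6+5+4+3+2+1 = 28.
Year 1: $30,716 × 7/28 = $7,679. Book value $32,037.
Year 2: $30,716 × 6/28 = $6,582. Book value $25,455.
Year 3: $30,716 × 5/28 = $5,485. Book value $19,970.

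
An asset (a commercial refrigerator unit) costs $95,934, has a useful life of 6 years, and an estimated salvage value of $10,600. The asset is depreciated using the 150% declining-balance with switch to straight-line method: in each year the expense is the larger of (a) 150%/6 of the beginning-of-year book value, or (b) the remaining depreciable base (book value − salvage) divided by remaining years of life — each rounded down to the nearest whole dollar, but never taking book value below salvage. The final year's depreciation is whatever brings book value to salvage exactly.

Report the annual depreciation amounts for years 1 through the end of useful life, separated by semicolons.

$23,983; $17,987; $13,491; $10,118; $9,877; $9,878

Depreciable base = $95,934 − $10,600 = $85,334.
Year 1: DB = ⌊$95,934 × 150%/6⌋ = $23,983; SL = ⌊$85,334/6⌋ = $14,222 → take DB $23,983. Book value $71,951.
Year 2: DB = ⌊$71,951 × 150%/6⌋ = $17,987; SL = ⌊$61,351/5⌋ = $12,270 → take DB $17,987. Book value $53,964.
Year 3: DB = ⌊$53,964 × 150%/6⌋ = $13,491; SL = ⌊$43,364/4⌋ = $10,841 → take DB $13,491. Book value $40,473.
Year 4: DB = ⌊$40,473 × 150%/6⌋ = $10,118; SL = ⌊$29,873/3⌋ = $9,957 → take DB $10,118. Book value $30,355.
Year 5: DB = ⌊$30,355 × 150%/6⌋ = $7,588; SL = ⌊$19,755/2⌋ = $9,877 → take SL $9,877. Book value $20,478.
Year 6 (final): $20,478 − $10,600 = $9,878. Book value $10,600.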